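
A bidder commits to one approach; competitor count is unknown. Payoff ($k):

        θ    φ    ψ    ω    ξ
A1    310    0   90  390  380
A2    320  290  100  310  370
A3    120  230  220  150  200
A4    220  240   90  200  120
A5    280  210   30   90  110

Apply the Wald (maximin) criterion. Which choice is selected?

A3

Row minima: A1=0, A2=100, A3=120, A4=90, A5=30
Best worst-case = 120 → A3.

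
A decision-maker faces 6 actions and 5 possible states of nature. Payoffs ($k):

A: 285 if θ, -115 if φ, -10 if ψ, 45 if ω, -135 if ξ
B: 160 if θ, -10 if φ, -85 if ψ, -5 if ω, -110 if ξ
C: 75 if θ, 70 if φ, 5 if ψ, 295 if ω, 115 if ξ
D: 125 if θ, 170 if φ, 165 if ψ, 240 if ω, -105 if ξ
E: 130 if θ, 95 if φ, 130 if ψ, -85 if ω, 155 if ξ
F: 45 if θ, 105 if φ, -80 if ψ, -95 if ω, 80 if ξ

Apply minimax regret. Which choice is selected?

C

Column bests: θ=285, φ=170, ψ=165, ω=295, ξ=155.
A regrets: 0, 285, 175, 250, 290 → max 290
B regrets: 125, 180, 250, 300, 265 → max 300
C regrets: 210, 100, 160, 0, 40 → max 210
D regrets: 160, 0, 0, 55, 260 → max 260
E regrets: 155, 75, 35, 380, 0 → max 380
F regrets: 240, 65, 245, 390, 75 → max 390
Smallest max regret = 210 → C.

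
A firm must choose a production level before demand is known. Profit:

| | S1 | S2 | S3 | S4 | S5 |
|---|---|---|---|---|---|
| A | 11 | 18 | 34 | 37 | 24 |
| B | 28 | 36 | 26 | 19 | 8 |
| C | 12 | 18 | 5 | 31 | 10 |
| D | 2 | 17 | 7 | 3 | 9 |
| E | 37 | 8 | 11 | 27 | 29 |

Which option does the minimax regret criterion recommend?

B

Column bests: S1=37, S2=36, S3=34, S4=37, S5=29.
A regrets: 26, 18, 0, 0, 5 → max 26
B regrets: 9, 0, 8, 18, 21 → max 21
C regrets: 25, 18, 29, 6, 19 → max 29
D regrets: 35, 19, 27, 34, 20 → max 35
E regrets: 0, 28, 23, 10, 0 → max 28
Smallest max regret = 21 → B.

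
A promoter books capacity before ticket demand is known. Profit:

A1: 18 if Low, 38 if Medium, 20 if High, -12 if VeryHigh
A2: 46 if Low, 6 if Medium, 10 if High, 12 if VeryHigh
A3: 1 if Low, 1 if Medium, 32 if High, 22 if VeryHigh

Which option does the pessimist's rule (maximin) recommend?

A2

Row minima: A1=-12, A2=6, A3=1
Best worst-case = 6 → A2.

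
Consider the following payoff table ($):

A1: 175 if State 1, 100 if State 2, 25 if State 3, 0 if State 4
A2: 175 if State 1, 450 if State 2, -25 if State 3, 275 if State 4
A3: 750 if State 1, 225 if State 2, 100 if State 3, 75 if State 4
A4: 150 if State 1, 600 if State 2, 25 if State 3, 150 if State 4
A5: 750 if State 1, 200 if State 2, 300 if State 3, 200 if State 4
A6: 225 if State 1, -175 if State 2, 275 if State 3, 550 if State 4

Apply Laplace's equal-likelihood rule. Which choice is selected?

Row averages: A1=75, A2=218.75, A3=287.5, A4=231.25, A5=362.5, A6=218.75
Highest average = 362.5 → A5.

A5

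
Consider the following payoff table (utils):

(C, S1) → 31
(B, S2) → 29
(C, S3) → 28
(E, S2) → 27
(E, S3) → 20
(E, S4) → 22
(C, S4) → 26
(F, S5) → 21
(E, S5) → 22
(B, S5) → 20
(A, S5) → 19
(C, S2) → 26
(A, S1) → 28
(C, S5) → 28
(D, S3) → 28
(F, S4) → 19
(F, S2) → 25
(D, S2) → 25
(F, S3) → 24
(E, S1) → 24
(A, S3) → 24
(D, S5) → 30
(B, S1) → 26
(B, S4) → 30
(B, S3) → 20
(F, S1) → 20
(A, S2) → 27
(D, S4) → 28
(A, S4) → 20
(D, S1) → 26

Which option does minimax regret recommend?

Column bests: S1=31, S2=29, S3=28, S4=30, S5=30.
A regrets: 3, 2, 4, 10, 11 → max 11
B regrets: 5, 0, 8, 0, 10 → max 10
C regrets: 0, 3, 0, 4, 2 → max 4
D regrets: 5, 4, 0, 2, 0 → max 5
E regrets: 7, 2, 8, 8, 8 → max 8
F regrets: 11, 4, 4, 11, 9 → max 11
Smallest max regret = 4 → C.

C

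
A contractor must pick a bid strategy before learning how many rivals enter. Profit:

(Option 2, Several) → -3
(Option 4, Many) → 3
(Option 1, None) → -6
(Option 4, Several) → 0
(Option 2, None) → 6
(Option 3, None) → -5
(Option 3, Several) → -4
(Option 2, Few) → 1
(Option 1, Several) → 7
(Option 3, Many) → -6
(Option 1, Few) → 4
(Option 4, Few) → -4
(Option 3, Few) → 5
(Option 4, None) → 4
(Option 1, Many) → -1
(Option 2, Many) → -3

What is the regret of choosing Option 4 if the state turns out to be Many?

0

Best payoff under Many is 3.
Regret = 3 − 3 = 0.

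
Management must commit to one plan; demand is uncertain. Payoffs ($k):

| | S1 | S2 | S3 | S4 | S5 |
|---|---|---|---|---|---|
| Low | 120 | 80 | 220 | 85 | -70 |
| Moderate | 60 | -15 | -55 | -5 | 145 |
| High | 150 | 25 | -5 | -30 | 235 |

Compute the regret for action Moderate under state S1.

Best payoff under S1 is 150.
Regret = 150 − 60 = 90.

90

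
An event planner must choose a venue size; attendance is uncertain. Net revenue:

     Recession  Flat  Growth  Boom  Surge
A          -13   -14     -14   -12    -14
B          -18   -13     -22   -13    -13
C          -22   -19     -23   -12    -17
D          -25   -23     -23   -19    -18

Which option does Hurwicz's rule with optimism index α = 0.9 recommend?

A

A: 0.9·(-12) + 0.1·(-14) = -12.2
B: 0.9·(-13) + 0.1·(-22) = -13.9
C: 0.9·(-12) + 0.1·(-23) = -13.1
D: 0.9·(-18) + 0.1·(-25) = -18.7
Highest Hurwicz score = -12.2 → A.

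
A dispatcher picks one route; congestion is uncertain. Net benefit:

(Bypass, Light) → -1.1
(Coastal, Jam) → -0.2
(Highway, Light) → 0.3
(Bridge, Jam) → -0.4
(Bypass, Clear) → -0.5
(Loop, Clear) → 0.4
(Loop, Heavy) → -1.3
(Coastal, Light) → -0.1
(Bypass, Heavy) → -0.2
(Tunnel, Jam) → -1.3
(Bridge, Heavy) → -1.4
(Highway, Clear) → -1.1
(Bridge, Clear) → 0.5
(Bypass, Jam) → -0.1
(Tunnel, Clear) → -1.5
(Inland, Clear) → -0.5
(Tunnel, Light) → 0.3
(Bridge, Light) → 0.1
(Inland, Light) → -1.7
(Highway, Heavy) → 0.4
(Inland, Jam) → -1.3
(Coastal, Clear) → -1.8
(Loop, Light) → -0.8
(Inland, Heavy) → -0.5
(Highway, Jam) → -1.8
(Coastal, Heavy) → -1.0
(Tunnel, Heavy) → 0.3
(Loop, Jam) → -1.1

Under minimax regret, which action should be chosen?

Column bests: Clear=0.5, Light=0.3, Heavy=0.4, Jam=-0.1.
Bridge regrets: 0.0, 0.2, 1.8, 0.3 → max 1.8
Coastal regrets: 2.3, 0.4, 1.4, 0.1 → max 2.3
Loop regrets: 0.1, 1.1, 1.7, 1.0 → max 1.7
Inland regrets: 1.0, 2.0, 0.9, 1.2 → max 2.0
Highway regrets: 1.6, 0.0, 0.0, 1.7 → max 1.7
Bypass regrets: 1.0, 1.4, 0.6, 0.0 → max 1.4
Tunnel regrets: 2.0, 0.0, 0.1, 1.2 → max 2.0
Smallest max regret = 1.4 → Bypass.

Bypass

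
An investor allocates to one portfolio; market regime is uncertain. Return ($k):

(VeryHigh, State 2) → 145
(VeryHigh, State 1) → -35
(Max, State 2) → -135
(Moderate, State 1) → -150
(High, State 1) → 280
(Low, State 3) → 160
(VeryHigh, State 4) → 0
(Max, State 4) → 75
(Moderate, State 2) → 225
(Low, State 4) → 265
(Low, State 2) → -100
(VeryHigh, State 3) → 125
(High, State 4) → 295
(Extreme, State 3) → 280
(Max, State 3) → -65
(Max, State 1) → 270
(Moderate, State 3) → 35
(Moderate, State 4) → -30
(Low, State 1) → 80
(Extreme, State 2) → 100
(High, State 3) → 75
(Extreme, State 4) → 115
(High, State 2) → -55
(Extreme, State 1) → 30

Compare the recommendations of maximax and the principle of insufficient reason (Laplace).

Row maxima: Low=265, Moderate=225, High=295, VeryHigh=145, Extreme=280, Max=270
Best best-case = 295 → High.
Row averages: Low=101.25, Moderate=20, High=148.75, VeryHigh=58.75, Extreme=131.25, Max=36.25
Highest average = 148.75 → High.

maximax → High; laplace → High (agree)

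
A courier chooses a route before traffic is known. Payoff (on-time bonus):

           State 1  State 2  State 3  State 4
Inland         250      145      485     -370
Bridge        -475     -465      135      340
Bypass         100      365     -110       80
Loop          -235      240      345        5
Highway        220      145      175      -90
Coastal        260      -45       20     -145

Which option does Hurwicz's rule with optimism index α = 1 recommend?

Inland: 1·485 + 0·(-370) = 485
Bridge: 1·340 + 0·(-475) = 340
Bypass: 1·365 + 0·(-110) = 365
Loop: 1·345 + 0·(-235) = 345
Highway: 1·220 + 0·(-90) = 220
Coastal: 1·260 + 0·(-145) = 260
Highest Hurwicz score = 485 → Inland.

Inland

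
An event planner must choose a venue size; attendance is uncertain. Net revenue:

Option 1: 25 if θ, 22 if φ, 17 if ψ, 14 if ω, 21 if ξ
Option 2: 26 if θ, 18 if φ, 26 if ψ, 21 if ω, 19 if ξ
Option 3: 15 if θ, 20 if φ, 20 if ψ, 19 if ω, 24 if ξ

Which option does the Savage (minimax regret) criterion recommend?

Column bests: θ=26, φ=22, ψ=26, ω=21, ξ=24.
Option 1 regrets: 1, 0, 9, 7, 3 → max 9
Option 2 regrets: 0, 4, 0, 0, 5 → max 5
Option 3 regrets: 11, 2, 6, 2, 0 → max 11
Smallest max regret = 5 → Option 2.

Option 2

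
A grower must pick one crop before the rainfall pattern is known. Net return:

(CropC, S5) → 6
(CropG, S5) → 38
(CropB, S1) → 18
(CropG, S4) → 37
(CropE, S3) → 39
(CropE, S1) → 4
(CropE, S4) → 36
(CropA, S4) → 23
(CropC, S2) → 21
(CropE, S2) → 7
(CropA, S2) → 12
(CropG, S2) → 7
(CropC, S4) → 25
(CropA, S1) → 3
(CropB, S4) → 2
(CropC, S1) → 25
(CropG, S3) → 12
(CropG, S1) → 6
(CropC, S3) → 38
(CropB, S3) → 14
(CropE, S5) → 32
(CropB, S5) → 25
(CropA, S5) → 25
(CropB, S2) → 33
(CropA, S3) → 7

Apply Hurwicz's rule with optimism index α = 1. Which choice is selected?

CropE

CropA: 1·25 + 0·3 = 25
CropC: 1·38 + 0·6 = 38
CropG: 1·38 + 0·6 = 38
CropB: 1·33 + 0·2 = 33
CropE: 1·39 + 0·4 = 39
Highest Hurwicz score = 39 → CropE.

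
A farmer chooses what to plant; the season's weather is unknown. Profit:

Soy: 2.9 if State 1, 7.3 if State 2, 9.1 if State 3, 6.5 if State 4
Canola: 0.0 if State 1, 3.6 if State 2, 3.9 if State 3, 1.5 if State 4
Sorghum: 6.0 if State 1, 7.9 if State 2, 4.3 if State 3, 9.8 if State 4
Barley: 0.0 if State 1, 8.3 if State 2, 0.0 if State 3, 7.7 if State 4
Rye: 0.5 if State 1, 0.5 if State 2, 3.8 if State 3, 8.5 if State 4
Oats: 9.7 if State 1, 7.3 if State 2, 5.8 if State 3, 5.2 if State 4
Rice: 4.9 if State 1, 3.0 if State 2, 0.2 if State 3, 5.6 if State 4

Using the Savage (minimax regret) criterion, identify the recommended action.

Oats

Column bests: State 1=9.7, State 2=8.3, State 3=9.1, State 4=9.8.
Soy regrets: 6.8, 1.0, 0.0, 3.3 → max 6.8
Canola regrets: 9.7, 4.7, 5.2, 8.3 → max 9.7
Sorghum regrets: 3.7, 0.4, 4.8, 0.0 → max 4.8
Barley regrets: 9.7, 0.0, 9.1, 2.1 → max 9.7
Rye regrets: 9.2, 7.8, 5.3, 1.3 → max 9.2
Oats regrets: 0.0, 1.0, 3.3, 4.6 → max 4.6
Rice regrets: 4.8, 5.3, 8.9, 4.2 → max 8.9
Smallest max regret = 4.6 → Oats.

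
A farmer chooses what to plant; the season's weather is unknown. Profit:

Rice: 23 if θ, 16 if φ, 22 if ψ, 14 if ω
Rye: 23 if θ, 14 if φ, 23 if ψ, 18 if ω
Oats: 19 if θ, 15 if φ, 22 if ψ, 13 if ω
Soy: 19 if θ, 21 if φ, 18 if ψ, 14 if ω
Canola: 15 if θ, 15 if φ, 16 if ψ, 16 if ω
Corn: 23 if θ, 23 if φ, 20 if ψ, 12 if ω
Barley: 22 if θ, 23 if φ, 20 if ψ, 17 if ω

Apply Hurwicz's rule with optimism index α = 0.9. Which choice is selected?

Barley

Rice: 0.9·23 + 0.1·14 = 22.1
Rye: 0.9·23 + 0.1·14 = 22.1
Oats: 0.9·22 + 0.1·13 = 21.1
Soy: 0.9·21 + 0.1·14 = 20.3
Canola: 0.9·16 + 0.1·15 = 15.9
Corn: 0.9·23 + 0.1·12 = 21.9
Barley: 0.9·23 + 0.1·17 = 22.4
Highest Hurwicz score = 22.4 → Barley.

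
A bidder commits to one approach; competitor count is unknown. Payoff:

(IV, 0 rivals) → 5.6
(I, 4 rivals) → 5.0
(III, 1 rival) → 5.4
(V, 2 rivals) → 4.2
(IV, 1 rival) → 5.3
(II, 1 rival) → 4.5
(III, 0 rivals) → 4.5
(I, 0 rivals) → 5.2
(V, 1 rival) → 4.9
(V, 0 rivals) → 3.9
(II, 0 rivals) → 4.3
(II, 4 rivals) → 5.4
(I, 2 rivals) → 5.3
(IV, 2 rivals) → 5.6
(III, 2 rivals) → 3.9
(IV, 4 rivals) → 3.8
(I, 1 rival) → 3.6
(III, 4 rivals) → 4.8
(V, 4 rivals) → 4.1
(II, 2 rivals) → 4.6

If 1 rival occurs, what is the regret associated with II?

0.9

Best payoff under 1 rival is 5.4.
Regret = 5.4 − 4.5 = 0.9.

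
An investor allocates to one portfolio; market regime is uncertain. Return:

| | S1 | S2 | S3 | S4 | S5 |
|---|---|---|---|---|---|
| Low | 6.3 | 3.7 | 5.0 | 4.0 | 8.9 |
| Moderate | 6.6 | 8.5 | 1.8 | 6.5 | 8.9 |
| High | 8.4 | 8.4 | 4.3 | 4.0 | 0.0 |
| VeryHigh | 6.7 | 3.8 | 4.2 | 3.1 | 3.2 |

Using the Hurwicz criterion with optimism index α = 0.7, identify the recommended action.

Low: 0.7·8.9 + 0.3·3.7 = 7.34
Moderate: 0.7·8.9 + 0.3·1.8 = 6.77
High: 0.7·8.4 + 0.3·0.0 = 5.88
VeryHigh: 0.7·6.7 + 0.3·3.1 = 5.62
Highest Hurwicz score = 7.34 → Low.

Low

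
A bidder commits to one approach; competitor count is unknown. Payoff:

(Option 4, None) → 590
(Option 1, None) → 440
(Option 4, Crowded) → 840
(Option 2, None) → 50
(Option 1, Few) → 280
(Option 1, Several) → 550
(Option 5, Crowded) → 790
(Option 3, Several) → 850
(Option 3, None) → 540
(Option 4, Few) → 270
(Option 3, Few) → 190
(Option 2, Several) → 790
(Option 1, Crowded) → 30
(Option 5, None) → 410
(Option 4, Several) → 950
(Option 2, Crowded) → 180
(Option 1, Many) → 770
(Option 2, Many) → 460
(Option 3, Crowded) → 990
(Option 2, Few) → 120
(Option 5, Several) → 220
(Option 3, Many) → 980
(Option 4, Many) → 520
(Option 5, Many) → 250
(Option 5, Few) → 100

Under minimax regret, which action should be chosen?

Column bests: None=590, Few=280, Several=950, Many=980, Crowded=990.
Option 1 regrets: 150, 0, 400, 210, 960 → max 960
Option 2 regrets: 540, 160, 160, 520, 810 → max 810
Option 3 regrets: 50, 90, 100, 0, 0 → max 100
Option 4 regrets: 0, 10, 0, 460, 150 → max 460
Option 5 regrets: 180, 180, 730, 730, 200 → max 730
Smallest max regret = 100 → Option 3.

Option 3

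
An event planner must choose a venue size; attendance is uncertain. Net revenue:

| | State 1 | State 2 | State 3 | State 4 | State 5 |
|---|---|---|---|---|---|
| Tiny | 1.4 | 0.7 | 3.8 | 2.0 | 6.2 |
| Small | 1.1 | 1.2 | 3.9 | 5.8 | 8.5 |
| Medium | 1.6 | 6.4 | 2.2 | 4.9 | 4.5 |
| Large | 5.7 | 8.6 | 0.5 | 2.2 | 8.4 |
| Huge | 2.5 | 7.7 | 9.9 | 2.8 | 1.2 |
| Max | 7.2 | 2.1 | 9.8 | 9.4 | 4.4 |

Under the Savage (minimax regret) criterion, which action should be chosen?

Max

Column bests: State 1=7.2, State 2=8.6, State 3=9.9, State 4=9.4, State 5=8.5.
Tiny regrets: 5.8, 7.9, 6.1, 7.4, 2.3 → max 7.9
Small regrets: 6.1, 7.4, 6.0, 3.6, 0.0 → max 7.4
Medium regrets: 5.6, 2.2, 7.7, 4.5, 4.0 → max 7.7
Large regrets: 1.5, 0.0, 9.4, 7.2, 0.1 → max 9.4
Huge regrets: 4.7, 0.9, 0.0, 6.6, 7.3 → max 7.3
Max regrets: 0.0, 6.5, 0.1, 0.0, 4.1 → max 6.5
Smallest max regret = 6.5 → Max.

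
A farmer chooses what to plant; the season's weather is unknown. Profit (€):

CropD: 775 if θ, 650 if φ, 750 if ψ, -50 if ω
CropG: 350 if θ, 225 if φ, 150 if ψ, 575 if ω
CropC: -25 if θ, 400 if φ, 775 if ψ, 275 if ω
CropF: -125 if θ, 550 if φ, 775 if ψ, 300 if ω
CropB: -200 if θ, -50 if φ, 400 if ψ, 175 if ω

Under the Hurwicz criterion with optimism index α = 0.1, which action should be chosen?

CropD: 0.1·775 + 0.9·(-50) = 32.5
CropG: 0.1·575 + 0.9·150 = 192.5
CropC: 0.1·775 + 0.9·(-25) = 55
CropF: 0.1·775 + 0.9·(-125) = -35
CropB: 0.1·400 + 0.9·(-200) = -140
Highest Hurwicz score = 192.5 → CropG.

CropG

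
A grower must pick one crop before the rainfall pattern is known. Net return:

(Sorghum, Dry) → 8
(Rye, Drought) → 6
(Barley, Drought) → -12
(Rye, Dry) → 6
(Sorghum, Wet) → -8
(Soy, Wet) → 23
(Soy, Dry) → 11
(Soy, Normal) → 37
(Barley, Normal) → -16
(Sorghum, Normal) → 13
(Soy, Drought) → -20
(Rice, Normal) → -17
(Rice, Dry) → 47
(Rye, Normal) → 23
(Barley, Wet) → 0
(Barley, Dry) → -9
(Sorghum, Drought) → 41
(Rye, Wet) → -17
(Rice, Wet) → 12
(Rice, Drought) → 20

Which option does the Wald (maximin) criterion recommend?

Sorghum

Row minima: Soy=-20, Rice=-17, Sorghum=-8, Rye=-17, Barley=-16
Best worst-case = -8 → Sorghum.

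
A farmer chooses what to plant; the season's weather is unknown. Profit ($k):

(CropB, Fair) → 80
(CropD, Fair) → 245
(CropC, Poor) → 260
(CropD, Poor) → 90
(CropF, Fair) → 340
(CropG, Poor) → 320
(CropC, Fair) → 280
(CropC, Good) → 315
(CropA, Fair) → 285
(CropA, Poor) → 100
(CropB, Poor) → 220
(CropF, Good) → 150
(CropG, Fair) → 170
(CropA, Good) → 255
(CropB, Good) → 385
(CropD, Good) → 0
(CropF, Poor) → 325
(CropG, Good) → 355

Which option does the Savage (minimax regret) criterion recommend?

Column bests: Poor=325, Fair=340, Good=385.
CropD regrets: 235, 95, 385 → max 385
CropB regrets: 105, 260, 0 → max 260
CropC regrets: 65, 60, 70 → max 70
CropG regrets: 5, 170, 30 → max 170
CropF regrets: 0, 0, 235 → max 235
CropA regrets: 225, 55, 130 → max 225
Smallest max regret = 70 → CropC.

CropC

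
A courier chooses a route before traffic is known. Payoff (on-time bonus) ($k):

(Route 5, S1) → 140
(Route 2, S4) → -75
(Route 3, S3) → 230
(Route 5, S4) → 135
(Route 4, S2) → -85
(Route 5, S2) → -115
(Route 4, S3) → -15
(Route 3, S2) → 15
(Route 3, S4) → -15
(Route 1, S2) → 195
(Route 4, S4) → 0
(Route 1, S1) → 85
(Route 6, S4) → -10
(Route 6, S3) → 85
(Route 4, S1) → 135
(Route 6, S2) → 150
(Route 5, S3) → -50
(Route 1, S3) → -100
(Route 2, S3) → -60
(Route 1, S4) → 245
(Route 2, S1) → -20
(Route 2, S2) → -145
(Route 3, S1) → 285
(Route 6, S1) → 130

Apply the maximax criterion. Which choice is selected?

Row maxima: Route 1=245, Route 2=-20, Route 3=285, Route 4=135, Route 5=140, Route 6=150
Best best-case = 285 → Route 3.

Route 3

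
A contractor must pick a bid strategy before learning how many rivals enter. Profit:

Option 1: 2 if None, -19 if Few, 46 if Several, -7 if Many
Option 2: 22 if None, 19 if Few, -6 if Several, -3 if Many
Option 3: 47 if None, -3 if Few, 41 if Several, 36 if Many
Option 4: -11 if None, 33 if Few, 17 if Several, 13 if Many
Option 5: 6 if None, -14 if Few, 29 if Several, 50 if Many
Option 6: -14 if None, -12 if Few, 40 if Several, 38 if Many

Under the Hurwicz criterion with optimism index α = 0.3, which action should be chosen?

Option 1: 0.3·46 + 0.7·(-19) = 0.5
Option 2: 0.3·22 + 0.7·(-6) = 2.4
Option 3: 0.3·47 + 0.7·(-3) = 12
Option 4: 0.3·33 + 0.7·(-11) = 2.2
Option 5: 0.3·50 + 0.7·(-14) = 5.2
Option 6: 0.3·40 + 0.7·(-14) = 2.2
Highest Hurwicz score = 12 → Option 3.

Option 3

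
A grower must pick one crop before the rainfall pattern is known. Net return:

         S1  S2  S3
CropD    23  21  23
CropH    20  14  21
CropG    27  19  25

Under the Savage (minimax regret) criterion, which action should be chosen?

CropG

Column bests: S1=27, S2=21, S3=25.
CropD regrets: 4, 0, 2 → max 4
CropH regrets: 7, 7, 4 → max 7
CropG regrets: 0, 2, 0 → max 2
Smallest max regret = 2 → CropG.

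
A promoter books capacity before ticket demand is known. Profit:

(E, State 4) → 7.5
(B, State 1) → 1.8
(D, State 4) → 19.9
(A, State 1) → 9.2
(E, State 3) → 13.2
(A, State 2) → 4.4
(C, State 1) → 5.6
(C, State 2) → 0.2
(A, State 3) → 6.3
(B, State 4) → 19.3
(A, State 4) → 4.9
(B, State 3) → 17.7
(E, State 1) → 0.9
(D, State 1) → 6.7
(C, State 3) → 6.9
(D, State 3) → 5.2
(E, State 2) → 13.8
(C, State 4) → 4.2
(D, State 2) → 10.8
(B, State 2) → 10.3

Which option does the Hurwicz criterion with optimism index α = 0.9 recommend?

A: 0.9·9.2 + 0.1·4.4 = 8.72
B: 0.9·19.3 + 0.1·1.8 = 17.55
C: 0.9·6.9 + 0.1·0.2 = 6.23
D: 0.9·19.9 + 0.1·5.2 = 18.43
E: 0.9·13.8 + 0.1·0.9 = 12.51
Highest Hurwicz score = 18.43 → D.

D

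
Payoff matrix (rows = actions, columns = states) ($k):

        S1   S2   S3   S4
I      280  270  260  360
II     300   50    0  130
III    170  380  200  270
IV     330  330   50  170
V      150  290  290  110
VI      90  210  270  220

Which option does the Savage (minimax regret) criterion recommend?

Column bests: S1=330, S2=380, S3=290, S4=360.
I regrets: 50, 110, 30, 0 → max 110
II regrets: 30, 330, 290, 230 → max 330
III regrets: 160, 0, 90, 90 → max 160
IV regrets: 0, 50, 240, 190 → max 240
V regrets: 180, 90, 0, 250 → max 250
VI regrets: 240, 170, 20, 140 → max 240
Smallest max regret = 110 → I.

I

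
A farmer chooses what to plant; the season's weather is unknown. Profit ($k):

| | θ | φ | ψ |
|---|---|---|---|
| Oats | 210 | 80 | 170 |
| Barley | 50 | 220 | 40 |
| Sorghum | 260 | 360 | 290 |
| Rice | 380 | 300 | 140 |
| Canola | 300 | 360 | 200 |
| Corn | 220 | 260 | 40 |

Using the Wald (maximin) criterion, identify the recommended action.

Row minima: Oats=80, Barley=40, Sorghum=260, Rice=140, Canola=200, Corn=40
Best worst-case = 260 → Sorghum.

Sorghum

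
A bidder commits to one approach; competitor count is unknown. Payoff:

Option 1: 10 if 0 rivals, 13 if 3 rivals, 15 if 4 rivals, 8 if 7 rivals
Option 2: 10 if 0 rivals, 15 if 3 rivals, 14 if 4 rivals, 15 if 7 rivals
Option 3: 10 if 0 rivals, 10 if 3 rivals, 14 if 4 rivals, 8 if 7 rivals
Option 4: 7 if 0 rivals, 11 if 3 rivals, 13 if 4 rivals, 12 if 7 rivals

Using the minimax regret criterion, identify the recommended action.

Option 2

Column bests: 0 rivals=10, 3 rivals=15, 4 rivals=15, 7 rivals=15.
Option 1 regrets: 0, 2, 0, 7 → max 7
Option 2 regrets: 0, 0, 1, 0 → max 1
Option 3 regrets: 0, 5, 1, 7 → max 7
Option 4 regrets: 3, 4, 2, 3 → max 4
Smallest max regret = 1 → Option 2.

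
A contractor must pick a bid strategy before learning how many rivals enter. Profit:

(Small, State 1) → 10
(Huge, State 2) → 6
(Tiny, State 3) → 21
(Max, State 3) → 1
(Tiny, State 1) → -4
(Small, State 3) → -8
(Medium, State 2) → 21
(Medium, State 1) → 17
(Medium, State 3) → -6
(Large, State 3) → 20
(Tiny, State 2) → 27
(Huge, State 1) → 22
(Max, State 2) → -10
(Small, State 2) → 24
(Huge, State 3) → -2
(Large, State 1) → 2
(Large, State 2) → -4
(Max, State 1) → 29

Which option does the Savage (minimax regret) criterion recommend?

Huge

Column bests: State 1=29, State 2=27, State 3=21.
Tiny regrets: 33, 0, 0 → max 33
Small regrets: 19, 3, 29 → max 29
Medium regrets: 12, 6, 27 → max 27
Large regrets: 27, 31, 1 → max 31
Huge regrets: 7, 21, 23 → max 23
Max regrets: 0, 37, 20 → max 37
Smallest max regret = 23 → Huge.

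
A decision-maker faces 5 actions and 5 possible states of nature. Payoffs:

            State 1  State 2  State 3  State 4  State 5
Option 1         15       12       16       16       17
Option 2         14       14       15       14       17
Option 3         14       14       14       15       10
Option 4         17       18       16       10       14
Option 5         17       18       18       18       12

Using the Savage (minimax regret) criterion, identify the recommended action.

Column bests: State 1=17, State 2=18, State 3=18, State 4=18, State 5=17.
Option 1 regrets: 2, 6, 2, 2, 0 → max 6
Option 2 regrets: 3, 4, 3, 4, 0 → max 4
Option 3 regrets: 3, 4, 4, 3, 7 → max 7
Option 4 regrets: 0, 0, 2, 8, 3 → max 8
Option 5 regrets: 0, 0, 0, 0, 5 → max 5
Smallest max regret = 4 → Option 2.

Option 2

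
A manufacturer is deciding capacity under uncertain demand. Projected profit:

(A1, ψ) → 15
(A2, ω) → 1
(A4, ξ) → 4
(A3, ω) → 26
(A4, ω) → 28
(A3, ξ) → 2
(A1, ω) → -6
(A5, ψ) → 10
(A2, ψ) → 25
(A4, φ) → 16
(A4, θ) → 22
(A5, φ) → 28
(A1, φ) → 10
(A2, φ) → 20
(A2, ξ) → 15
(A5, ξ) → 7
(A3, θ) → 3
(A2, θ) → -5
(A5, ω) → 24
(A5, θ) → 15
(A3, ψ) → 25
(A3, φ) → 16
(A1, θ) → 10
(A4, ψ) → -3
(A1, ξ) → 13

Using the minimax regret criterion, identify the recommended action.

A5

Column bests: θ=22, φ=28, ψ=25, ω=28, ξ=15.
A1 regrets: 12, 18, 10, 34, 2 → max 34
A2 regrets: 27, 8, 0, 27, 0 → max 27
A3 regrets: 19, 12, 0, 2, 13 → max 19
A4 regrets: 0, 12, 28, 0, 11 → max 28
A5 regrets: 7, 0, 15, 4, 8 → max 15
Smallest max regret = 15 → A5.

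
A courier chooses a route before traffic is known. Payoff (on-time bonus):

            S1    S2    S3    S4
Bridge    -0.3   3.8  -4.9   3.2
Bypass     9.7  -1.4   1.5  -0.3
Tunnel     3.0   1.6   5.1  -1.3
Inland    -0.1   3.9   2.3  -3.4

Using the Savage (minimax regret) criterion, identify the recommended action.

Bypass

Column bests: S1=9.7, S2=3.9, S3=5.1, S4=3.2.
Bridge regrets: 10.0, 0.1, 10.0, 0.0 → max 10.0
Bypass regrets: 0.0, 5.3, 3.6, 3.5 → max 5.3
Tunnel regrets: 6.7, 2.3, 0.0, 4.5 → max 6.7
Inland regrets: 9.8, 0.0, 2.8, 6.6 → max 9.8
Smallest max regret = 5.3 → Bypass.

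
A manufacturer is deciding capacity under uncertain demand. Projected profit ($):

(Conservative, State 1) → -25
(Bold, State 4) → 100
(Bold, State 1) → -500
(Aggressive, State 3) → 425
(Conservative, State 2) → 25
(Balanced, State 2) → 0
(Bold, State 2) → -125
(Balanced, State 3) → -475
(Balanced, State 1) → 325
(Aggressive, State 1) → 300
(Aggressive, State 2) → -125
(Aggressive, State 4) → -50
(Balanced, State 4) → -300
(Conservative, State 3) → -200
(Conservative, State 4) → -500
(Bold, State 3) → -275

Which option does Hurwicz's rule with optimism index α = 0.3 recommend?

Conservative: 0.3·25 + 0.7·(-500) = -342.5
Balanced: 0.3·325 + 0.7·(-475) = -235
Aggressive: 0.3·425 + 0.7·(-125) = 40
Bold: 0.3·100 + 0.7·(-500) = -320
Highest Hurwicz score = 40 → Aggressive.

Aggressive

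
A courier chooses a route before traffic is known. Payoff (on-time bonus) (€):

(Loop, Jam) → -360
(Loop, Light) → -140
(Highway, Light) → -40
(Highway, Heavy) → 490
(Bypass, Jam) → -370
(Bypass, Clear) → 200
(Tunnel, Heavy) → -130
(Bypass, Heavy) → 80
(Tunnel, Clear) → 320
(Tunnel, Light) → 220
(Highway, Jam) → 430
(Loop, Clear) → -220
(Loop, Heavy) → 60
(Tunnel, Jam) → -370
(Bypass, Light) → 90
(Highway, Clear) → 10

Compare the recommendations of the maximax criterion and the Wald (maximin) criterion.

maximax → Highway; maximin → Highway (agree)

Row maxima: Bypass=200, Loop=60, Tunnel=320, Highway=490
Best best-case = 490 → Highway.
Row minima: Bypass=-370, Loop=-360, Tunnel=-370, Highway=-40
Best worst-case = -40 → Highway.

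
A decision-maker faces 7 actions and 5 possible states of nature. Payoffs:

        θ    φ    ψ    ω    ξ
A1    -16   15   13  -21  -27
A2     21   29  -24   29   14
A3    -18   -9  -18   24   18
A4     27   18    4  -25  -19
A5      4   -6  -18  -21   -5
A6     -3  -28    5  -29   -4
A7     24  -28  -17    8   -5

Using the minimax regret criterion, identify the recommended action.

A2

Column bests: θ=27, φ=29, ψ=13, ω=29, ξ=18.
A1 regrets: 43, 14, 0, 50, 45 → max 50
A2 regrets: 6, 0, 37, 0, 4 → max 37
A3 regrets: 45, 38, 31, 5, 0 → max 45
A4 regrets: 0, 11, 9, 54, 37 → max 54
A5 regrets: 23, 35, 31, 50, 23 → max 50
A6 regrets: 30, 57, 8, 58, 22 → max 58
A7 regrets: 3, 57, 30, 21, 23 → max 57
Smallest max regret = 37 → A2.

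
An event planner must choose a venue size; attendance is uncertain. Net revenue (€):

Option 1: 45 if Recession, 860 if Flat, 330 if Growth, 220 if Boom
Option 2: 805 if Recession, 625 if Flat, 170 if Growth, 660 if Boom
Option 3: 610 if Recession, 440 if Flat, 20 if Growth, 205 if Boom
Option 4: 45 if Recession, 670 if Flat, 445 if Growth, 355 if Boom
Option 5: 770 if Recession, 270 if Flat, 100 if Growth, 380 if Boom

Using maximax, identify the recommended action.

Row maxima: Option 1=860, Option 2=805, Option 3=610, Option 4=670, Option 5=770
Best best-case = 860 → Option 1.

Option 1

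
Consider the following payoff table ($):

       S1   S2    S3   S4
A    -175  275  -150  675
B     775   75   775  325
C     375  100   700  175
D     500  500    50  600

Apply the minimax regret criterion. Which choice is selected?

B

Column bests: S1=775, S2=500, S3=775, S4=675.
A regrets: 950, 225, 925, 0 → max 950
B regrets: 0, 425, 0, 350 → max 425
C regrets: 400, 400, 75, 500 → max 500
D regrets: 275, 0, 725, 75 → max 725
Smallest max regret = 425 → B.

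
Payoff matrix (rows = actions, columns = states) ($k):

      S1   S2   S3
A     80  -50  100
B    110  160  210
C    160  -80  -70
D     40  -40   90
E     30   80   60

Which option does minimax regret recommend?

B

Column bests: S1=160, S2=160, S3=210.
A regrets: 80, 210, 110 → max 210
B regrets: 50, 0, 0 → max 50
C regrets: 0, 240, 280 → max 280
D regrets: 120, 200, 120 → max 200
E regrets: 130, 80, 150 → max 150
Smallest max regret = 50 → B.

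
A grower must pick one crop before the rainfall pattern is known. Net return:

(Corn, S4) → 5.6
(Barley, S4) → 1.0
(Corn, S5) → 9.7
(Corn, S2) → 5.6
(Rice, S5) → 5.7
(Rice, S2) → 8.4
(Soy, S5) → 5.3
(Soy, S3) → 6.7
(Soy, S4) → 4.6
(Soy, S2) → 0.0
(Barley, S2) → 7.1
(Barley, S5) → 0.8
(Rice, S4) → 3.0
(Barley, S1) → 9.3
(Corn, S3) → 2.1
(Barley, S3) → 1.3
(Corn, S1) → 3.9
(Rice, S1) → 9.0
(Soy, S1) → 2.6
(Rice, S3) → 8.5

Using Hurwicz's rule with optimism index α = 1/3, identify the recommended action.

Rice

Soy: 1/3·6.7 + 2/3·0.0 = 67/30
Rice: 1/3·9.0 + 2/3·3.0 = 5
Corn: 1/3·9.7 + 2/3·2.1 = 139/30
Barley: 1/3·9.3 + 2/3·0.8 = 109/30
Highest Hurwicz score = 5 → Rice.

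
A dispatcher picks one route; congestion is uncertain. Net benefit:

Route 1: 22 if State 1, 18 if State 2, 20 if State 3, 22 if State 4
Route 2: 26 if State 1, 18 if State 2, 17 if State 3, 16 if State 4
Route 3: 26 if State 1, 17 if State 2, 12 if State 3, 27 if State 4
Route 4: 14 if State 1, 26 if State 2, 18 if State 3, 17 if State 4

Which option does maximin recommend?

Row minima: Route 1=18, Route 2=16, Route 3=12, Route 4=14
Best worst-case = 18 → Route 1.

Route 1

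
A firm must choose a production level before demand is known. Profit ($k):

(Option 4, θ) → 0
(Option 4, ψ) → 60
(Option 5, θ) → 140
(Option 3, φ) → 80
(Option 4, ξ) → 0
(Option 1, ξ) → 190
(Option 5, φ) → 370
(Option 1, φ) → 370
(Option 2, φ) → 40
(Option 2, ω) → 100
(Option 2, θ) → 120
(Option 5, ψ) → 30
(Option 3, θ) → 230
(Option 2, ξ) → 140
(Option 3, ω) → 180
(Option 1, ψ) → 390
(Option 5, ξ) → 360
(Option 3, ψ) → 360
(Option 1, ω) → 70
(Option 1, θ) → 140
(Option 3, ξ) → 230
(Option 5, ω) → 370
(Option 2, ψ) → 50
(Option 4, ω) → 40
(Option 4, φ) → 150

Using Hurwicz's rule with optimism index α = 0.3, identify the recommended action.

Option 1: 0.3·390 + 0.7·70 = 166
Option 2: 0.3·140 + 0.7·40 = 70
Option 3: 0.3·360 + 0.7·80 = 164
Option 4: 0.3·150 + 0.7·0 = 45
Option 5: 0.3·370 + 0.7·30 = 132
Highest Hurwicz score = 166 → Option 1.

Option 1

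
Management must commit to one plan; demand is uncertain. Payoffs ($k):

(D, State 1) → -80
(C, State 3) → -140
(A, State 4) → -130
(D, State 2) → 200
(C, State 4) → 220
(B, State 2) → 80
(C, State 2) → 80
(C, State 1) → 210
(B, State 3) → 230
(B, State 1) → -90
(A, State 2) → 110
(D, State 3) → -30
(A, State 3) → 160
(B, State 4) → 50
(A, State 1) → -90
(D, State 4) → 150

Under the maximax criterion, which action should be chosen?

Row maxima: A=160, B=230, C=220, D=200
Best best-case = 230 → B.

B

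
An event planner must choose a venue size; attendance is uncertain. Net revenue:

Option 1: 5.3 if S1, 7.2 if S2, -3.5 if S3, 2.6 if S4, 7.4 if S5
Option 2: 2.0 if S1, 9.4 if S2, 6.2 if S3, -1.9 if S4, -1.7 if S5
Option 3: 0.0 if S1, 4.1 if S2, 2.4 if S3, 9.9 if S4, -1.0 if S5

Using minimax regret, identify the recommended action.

Option 3

Column bests: S1=5.3, S2=9.4, S3=6.2, S4=9.9, S5=7.4.
Option 1 regrets: 0.0, 2.2, 9.7, 7.3, 0.0 → max 9.7
Option 2 regrets: 3.3, 0.0, 0.0, 11.8, 9.1 → max 11.8
Option 3 regrets: 5.3, 5.3, 3.8, 0.0, 8.4 → max 8.4
Smallest max regret = 8.4 → Option 3.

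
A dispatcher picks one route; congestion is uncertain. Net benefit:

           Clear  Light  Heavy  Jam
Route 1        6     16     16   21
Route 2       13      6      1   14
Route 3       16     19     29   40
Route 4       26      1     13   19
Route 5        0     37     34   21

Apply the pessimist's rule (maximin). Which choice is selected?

Route 3

Row minima: Route 1=6, Route 2=1, Route 3=16, Route 4=1, Route 5=0
Best worst-case = 16 → Route 3.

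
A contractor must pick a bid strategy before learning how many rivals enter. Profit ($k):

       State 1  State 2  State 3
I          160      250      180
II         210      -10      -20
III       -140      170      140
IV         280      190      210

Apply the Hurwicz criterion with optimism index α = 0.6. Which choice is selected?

IV

I: 0.6·250 + 0.4·160 = 214
II: 0.6·210 + 0.4·(-20) = 118
III: 0.6·170 + 0.4·(-140) = 46
IV: 0.6·280 + 0.4·190 = 244
Highest Hurwicz score = 244 → IV.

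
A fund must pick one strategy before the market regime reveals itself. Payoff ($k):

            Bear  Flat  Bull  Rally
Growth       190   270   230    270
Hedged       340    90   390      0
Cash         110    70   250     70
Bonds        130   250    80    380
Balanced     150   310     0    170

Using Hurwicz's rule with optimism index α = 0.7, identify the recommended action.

Bonds

Growth: 0.7·270 + 0.3·190 = 246
Hedged: 0.7·390 + 0.3·0 = 273
Cash: 0.7·250 + 0.3·70 = 196
Bonds: 0.7·380 + 0.3·80 = 290
Balanced: 0.7·310 + 0.3·0 = 217
Highest Hurwicz score = 290 → Bonds.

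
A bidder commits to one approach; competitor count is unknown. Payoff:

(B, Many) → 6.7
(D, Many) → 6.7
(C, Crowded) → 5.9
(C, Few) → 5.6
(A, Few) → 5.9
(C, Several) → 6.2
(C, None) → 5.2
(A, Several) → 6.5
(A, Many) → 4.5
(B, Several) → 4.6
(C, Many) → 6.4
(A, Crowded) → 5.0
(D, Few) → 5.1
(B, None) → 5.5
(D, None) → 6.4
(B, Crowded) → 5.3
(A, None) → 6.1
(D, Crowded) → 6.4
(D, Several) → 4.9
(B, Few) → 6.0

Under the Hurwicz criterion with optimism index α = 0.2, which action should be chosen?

C

A: 0.2·6.5 + 0.8·4.5 = 4.9
B: 0.2·6.7 + 0.8·4.6 = 5.02
C: 0.2·6.4 + 0.8·5.2 = 5.44
D: 0.2·6.7 + 0.8·4.9 = 5.26
Highest Hurwicz score = 5.44 → C.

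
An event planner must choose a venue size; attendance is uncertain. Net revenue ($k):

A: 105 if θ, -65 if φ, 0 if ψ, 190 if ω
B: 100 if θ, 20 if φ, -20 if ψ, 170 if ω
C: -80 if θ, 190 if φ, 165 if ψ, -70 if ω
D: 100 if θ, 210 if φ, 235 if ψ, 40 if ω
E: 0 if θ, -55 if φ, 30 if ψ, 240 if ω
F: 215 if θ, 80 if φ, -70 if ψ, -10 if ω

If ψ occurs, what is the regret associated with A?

235

Best payoff under ψ is 235.
Regret = 235 − 0 = 235.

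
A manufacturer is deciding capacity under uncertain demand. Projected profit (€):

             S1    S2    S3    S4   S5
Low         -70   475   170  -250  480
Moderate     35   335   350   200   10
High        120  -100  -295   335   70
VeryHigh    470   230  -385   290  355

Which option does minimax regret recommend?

Moderate

Column bests: S1=470, S2=475, S3=350, S4=335, S5=480.
Low regrets: 540, 0, 180, 585, 0 → max 585
Moderate regrets: 435, 140, 0, 135, 470 → max 470
High regrets: 350, 575, 645, 0, 410 → max 645
VeryHigh regrets: 0, 245, 735, 45, 125 → max 735
Smallest max regret = 470 → Moderate.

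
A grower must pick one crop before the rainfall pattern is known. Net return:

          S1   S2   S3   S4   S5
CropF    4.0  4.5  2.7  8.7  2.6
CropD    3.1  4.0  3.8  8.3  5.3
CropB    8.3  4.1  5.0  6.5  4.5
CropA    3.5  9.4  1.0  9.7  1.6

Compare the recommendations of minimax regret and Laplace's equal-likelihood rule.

Column bests: S1=8.3, S2=9.4, S3=5.0, S4=9.7, S5=5.3.
CropF regrets: 4.3, 4.9, 2.3, 1.0, 2.7 → max 4.9
CropD regrets: 5.2, 5.4, 1.2, 1.4, 0.0 → max 5.4
CropB regrets: 0.0, 5.3, 0.0, 3.2, 0.8 → max 5.3
CropA regrets: 4.8, 0.0, 4.0, 0.0, 3.7 → max 4.8
Smallest max regret = 4.8 → CropA.
Row averages: CropF=4.5, CropD=4.9, CropB=5.68, CropA=5.04
Highest average = 5.68 → CropB.

minimax regret → CropA; laplace → CropB (disagree)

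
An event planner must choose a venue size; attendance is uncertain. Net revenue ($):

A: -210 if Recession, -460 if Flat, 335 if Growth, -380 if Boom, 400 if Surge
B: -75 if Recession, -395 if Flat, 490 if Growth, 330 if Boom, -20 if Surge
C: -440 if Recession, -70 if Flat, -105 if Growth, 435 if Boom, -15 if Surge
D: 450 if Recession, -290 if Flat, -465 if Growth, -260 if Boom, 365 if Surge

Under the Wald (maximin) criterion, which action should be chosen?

B

Row minima: A=-460, B=-395, C=-440, D=-465
Best worst-case = -395 → B.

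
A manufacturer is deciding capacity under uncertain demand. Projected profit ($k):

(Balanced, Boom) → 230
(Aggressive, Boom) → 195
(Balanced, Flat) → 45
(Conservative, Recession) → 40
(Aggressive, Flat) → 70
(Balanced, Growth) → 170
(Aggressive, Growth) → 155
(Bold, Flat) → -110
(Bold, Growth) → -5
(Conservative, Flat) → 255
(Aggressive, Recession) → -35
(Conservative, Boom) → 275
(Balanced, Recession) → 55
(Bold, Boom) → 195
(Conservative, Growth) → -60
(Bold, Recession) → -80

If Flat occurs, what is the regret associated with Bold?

365

Best payoff under Flat is 255.
Regret = 255 − (-110) = 365.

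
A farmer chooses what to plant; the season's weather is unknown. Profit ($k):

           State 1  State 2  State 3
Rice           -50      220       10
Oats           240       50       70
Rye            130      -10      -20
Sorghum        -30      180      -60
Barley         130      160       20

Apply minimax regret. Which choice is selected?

Barley

Column bests: State 1=240, State 2=220, State 3=70.
Rice regrets: 290, 0, 60 → max 290
Oats regrets: 0, 170, 0 → max 170
Rye regrets: 110, 230, 90 → max 230
Sorghum regrets: 270, 40, 130 → max 270
Barley regrets: 110, 60, 50 → max 110
Smallest max regret = 110 → Barley.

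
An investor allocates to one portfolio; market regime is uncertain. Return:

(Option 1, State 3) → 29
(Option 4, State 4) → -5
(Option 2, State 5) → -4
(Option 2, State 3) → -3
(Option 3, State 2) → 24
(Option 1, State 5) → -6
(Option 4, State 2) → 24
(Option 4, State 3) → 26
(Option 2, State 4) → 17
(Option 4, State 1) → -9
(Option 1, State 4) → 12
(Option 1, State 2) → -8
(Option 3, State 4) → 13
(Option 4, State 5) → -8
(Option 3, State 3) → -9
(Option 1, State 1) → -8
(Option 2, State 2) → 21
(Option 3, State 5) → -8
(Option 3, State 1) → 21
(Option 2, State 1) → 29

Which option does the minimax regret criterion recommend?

Column bests: State 1=29, State 2=24, State 3=29, State 4=17, State 5=-4.
Option 1 regrets: 37, 32, 0, 5, 2 → max 37
Option 2 regrets: 0, 3, 32, 0, 0 → max 32
Option 3 regrets: 8, 0, 38, 4, 4 → max 38
Option 4 regrets: 38, 0, 3, 22, 4 → max 38
Smallest max regret = 32 → Option 2.

Option 2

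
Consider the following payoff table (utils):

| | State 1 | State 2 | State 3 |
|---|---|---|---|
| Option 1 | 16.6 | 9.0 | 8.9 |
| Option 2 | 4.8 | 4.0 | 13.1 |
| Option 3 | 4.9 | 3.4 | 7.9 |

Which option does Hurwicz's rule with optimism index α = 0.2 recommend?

Option 1

Option 1: 0.2·16.6 + 0.8·8.9 = 10.44
Option 2: 0.2·13.1 + 0.8·4.0 = 5.82
Option 3: 0.2·7.9 + 0.8·3.4 = 4.3
Highest Hurwicz score = 10.44 → Option 1.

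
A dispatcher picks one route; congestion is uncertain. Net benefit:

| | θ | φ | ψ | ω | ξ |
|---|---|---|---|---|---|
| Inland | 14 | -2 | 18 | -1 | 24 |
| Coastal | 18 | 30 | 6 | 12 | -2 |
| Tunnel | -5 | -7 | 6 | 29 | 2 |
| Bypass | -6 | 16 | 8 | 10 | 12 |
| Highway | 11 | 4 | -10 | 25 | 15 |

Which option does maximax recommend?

Row maxima: Inland=24, Coastal=30, Tunnel=29, Bypass=16, Highway=25
Best best-case = 30 → Coastal.

Coastal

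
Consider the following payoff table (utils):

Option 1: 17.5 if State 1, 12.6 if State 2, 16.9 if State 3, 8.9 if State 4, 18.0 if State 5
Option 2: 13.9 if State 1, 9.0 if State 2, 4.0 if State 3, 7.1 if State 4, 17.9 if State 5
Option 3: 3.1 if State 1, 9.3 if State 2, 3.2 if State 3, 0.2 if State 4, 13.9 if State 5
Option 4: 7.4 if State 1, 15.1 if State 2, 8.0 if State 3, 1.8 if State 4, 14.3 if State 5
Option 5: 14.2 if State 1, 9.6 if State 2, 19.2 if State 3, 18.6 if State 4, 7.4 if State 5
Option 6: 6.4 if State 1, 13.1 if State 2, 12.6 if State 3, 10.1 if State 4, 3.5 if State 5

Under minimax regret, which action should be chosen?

Option 1

Column bests: State 1=17.5, State 2=15.1, State 3=19.2, State 4=18.6, State 5=18.0.
Option 1 regrets: 0.0, 2.5, 2.3, 9.7, 0.0 → max 9.7
Option 2 regrets: 3.6, 6.1, 15.2, 11.5, 0.1 → max 15.2
Option 3 regrets: 14.4, 5.8, 16.0, 18.4, 4.1 → max 18.4
Option 4 regrets: 10.1, 0.0, 11.2, 16.8, 3.7 → max 16.8
Option 5 regrets: 3.3, 5.5, 0.0, 0.0, 10.6 → max 10.6
Option 6 regrets: 11.1, 2.0, 6.6, 8.5, 14.5 → max 14.5
Smallest max regret = 9.7 → Option 1.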